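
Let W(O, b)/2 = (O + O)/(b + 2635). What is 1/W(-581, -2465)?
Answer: -85/1162 ≈ -0.073150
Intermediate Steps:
W(O, b) = 4*O/(2635 + b) (W(O, b) = 2*((O + O)/(b + 2635)) = 2*((2*O)/(2635 + b)) = 2*(2*O/(2635 + b)) = 4*O/(2635 + b))
1/W(-581, -2465) = 1/(4*(-581)/(2635 - 2465)) = 1/(4*(-581)/170) = 1/(4*(-581)*(1/170)) = 1/(-1162/85) = -85/1162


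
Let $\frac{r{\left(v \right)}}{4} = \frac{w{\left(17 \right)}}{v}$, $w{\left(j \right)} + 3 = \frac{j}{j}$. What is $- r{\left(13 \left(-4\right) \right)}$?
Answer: $- \frac{2}{13} \approx -0.15385$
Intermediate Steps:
$w{\left(j \right)} = -2$ ($w{\left(j \right)} = -3 + \frac{j}{j} = -3 + 1 = -2$)
$r{\left(v \right)} = - \frac{8}{v}$ ($r{\left(v \right)} = 4 \left(- \frac{2}{v}\right) = - \frac{8}{v}$)
$- r{\left(13 \left(-4\right) \right)} = - \frac{-8}{13 \left(-4\right)} = - \frac{-8}{-52} = - \frac{\left(-8\right) \left(-1\right)}{52} = \left(-1\right) \frac{2}{13} = - \frac{2}{13}$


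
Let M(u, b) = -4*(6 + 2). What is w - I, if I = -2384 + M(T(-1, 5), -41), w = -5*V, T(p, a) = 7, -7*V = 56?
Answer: 2456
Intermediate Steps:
V = -8 (V = -⅐*56 = -8)
M(u, b) = -32 (M(u, b) = -4*8 = -32)
w = 40 (w = -5*(-8) = 40)
I = -2416 (I = -2384 - 32 = -2416)
w - I = 40 - 1*(-2416) = 40 + 2416 = 2456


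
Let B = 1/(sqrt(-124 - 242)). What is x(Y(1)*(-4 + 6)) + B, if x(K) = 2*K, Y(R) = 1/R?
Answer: 4 - I*sqrt(366)/366 ≈ 4.0 - 0.052271*I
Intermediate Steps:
B = -I*sqrt(366)/366 (B = 1/(sqrt(-366)) = 1/(I*sqrt(366)) = -I*sqrt(366)/366 ≈ -0.052271*I)
x(Y(1)*(-4 + 6)) + B = 2*((-4 + 6)/1) - I*sqrt(366)/366 = 2*(1*2) - I*sqrt(366)/366 = 2*2 - I*sqrt(366)/366 = 4 - I*sqrt(366)/366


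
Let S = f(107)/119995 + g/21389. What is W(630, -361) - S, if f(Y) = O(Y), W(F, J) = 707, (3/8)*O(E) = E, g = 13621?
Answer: 5438779784986/7699719165 ≈ 706.36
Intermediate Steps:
O(E) = 8*E/3
f(Y) = 8*Y/3
S = 4921664669/7699719165 (S = ((8/3)*107)/119995 + 13621/21389 = (856/3)*(1/119995) + 13621*(1/21389) = 856/359985 + 13621/21389 = 4921664669/7699719165 ≈ 0.63920)
W(630, -361) - S = 707 - 1*4921664669/7699719165 = 707 - 4921664669/7699719165 = 5438779784986/7699719165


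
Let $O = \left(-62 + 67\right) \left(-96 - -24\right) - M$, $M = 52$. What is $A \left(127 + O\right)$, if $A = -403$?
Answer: $114855$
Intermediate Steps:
$O = -412$ ($O = \left(-62 + 67\right) \left(-96 - -24\right) - 52 = 5 \left(-96 + 24\right) - 52 = 5 \left(-72\right) - 52 = -360 - 52 = -412$)
$A \left(127 + O\right) = - 403 \left(127 - 412\right) = \left(-403\right) \left(-285\right) = 114855$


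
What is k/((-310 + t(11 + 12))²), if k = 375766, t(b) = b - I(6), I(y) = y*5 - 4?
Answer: 375766/97969 ≈ 3.8356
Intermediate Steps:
I(y) = -4 + 5*y (I(y) = 5*y - 4 = -4 + 5*y)
t(b) = -26 + b (t(b) = b - (-4 + 5*6) = b - (-4 + 30) = b - 1*26 = b - 26 = -26 + b)
k/((-310 + t(11 + 12))²) = 375766/((-310 + (-26 + (11 + 12)))²) = 375766/((-310 + (-26 + 23))²) = 375766/((-310 - 3)²) = 375766/((-313)²) = 375766/97969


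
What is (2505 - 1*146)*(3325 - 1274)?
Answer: 4838309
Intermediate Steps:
(2505 - 1*146)*(3325 - 1274) = (2505 - 146)*2051 = 2359*2051 = 4838309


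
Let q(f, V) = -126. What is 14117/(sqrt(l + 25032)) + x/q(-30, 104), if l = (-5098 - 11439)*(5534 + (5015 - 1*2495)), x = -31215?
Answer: 10405/42 - 14117*I*sqrt(133163966)/133163966 ≈ 247.74 - 1.2233*I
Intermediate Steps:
l = -133188998 (l = -16537*(5534 + (5015 - 2495)) = -16537*(5534 + 2520) = -16537*8054 = -133188998)
14117/(sqrt(l + 25032)) + x/q(-30, 104) = 14117/(sqrt(-133188998 + 25032)) - 31215/(-126) = 14117/(sqrt(-133163966)) - 31215*(-1/126) = 14117/((I*sqrt(133163966))) + 10405/42 = 14117*(-I*sqrt(133163966)/133163966) + 10405/42 = -14117*I*sqrt(133163966)/133163966 + 10405/42 = 10405/42 - 14117*I*sqrt(133163966)/133163966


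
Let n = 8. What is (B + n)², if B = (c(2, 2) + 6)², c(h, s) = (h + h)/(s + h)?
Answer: 3249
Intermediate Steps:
c(h, s) = 2*h/(h + s) (c(h, s) = (2*h)/(h + s) = 2*h/(h + s))
B = 49 (B = (2*2/(2 + 2) + 6)² = (2*2/4 + 6)² = (2*2*(¼) + 6)² = (1 + 6)² = 7² = 49)
(B + n)² = (49 + 8)² = 57² = 3249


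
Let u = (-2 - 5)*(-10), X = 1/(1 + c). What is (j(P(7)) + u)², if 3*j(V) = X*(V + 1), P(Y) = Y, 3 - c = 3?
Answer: 47524/9 ≈ 5280.4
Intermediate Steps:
c = 0 (c = 3 - 1*3 = 3 - 3 = 0)
X = 1 (X = 1/(1 + 0) = 1/1 = 1)
j(V) = ⅓ + V/3 (j(V) = (1*(V + 1))/3 = (1*(1 + V))/3 = (1 + V)/3 = ⅓ + V/3)
u = 70 (u = -7*(-10) = 70)
(j(P(7)) + u)² = ((⅓ + (⅓)*7) + 70)² = ((⅓ + 7/3) + 70)² = (8/3 + 70)² = (218/3)² = 47524/9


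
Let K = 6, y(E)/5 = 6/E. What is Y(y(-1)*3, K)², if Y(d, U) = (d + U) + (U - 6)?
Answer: 7056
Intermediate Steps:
y(E) = 30/E (y(E) = 5*(6/E) = 30/E)
Y(d, U) = -6 + d + 2*U (Y(d, U) = (U + d) + (-6 + U) = -6 + d + 2*U)
Y(y(-1)*3, K)² = (-6 + (30/(-1))*3 + 2*6)² = (-6 + (30*(-1))*3 + 12)² = (-6 - 30*3 + 12)² = (-6 - 90 + 12)² = (-84)² = 7056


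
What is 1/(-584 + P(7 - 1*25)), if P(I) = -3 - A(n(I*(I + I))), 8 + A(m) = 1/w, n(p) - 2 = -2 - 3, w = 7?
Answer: -7/4054 ≈ -0.0017267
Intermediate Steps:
n(p) = -3 (n(p) = 2 + (-2 - 3) = 2 - 5 = -3)
A(m) = -55/7 (A(m) = -8 + 1/7 = -55/7)
P(I) = 34/7 (P(I) = -3 - 1*(-55/7) = -3 + 55/7 = 34/7)
1/(-584 + P(7 - 1*25)) = 1/(-584 + 34/7) = 1/(-4054/7) = -7/4054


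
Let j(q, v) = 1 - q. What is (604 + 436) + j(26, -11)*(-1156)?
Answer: 29940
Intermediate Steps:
(604 + 436) + j(26, -11)*(-1156) = (604 + 436) + (1 - 1*26)*(-1156) = 1040 + (1 - 26)*(-1156) = 1040 - 25*(-1156) = 1040 + 28900 = 29940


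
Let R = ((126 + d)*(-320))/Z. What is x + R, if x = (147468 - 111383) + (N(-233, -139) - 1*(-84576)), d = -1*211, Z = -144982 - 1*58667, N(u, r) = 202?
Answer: 24613601887/203649 ≈ 1.2086e+5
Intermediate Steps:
Z = -203649 (Z = -144982 - 58667 = -203649)
d = -211
R = -27200/203649 (R = ((126 - 211)*(-320))/(-203649) = -85*(-320)*(-1/203649) = 27200*(-1/203649) = -27200/203649 ≈ -0.13356)
x = 120863 (x = (147468 - 111383) + (202 - 1*(-84576)) = 36085 + (202 + 84576) = 36085 + 84778 = 120863)
x + R = 120863 - 27200/203649 = 24613601887/203649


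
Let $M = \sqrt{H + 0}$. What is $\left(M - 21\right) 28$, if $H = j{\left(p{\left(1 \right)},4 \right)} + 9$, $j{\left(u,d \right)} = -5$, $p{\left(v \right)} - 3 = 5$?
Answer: $-532$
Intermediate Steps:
$p{\left(v \right)} = 8$ ($p{\left(v \right)} = 3 + 5 = 8$)
$H = 4$ ($H = -5 + 9 = 4$)
$M = 2$ ($M = \sqrt{4 + 0} = \sqrt{4} = 2$)
$\left(M - 21\right) 28 = \left(2 - 21\right) 28 = \left(-19\right) 28 = -532$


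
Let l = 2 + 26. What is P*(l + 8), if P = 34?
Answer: 1224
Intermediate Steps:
l = 28
P*(l + 8) = 34*(28 + 8) = 34*36 = 1224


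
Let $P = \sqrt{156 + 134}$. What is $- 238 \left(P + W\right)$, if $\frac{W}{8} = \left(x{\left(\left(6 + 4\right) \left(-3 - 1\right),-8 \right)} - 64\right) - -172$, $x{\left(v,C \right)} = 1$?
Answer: $-207536 - 238 \sqrt{290} \approx -2.1159 \cdot 10^{5}$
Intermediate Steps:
$P = \sqrt{290} \approx 17.029$
$W = 872$ ($W = 8 \left(\left(1 - 64\right) - -172\right) = 8 \left(\left(1 - 64\right) + 172\right) = 8 \left(-63 + 172\right) = 8 \cdot 109 = 872$)
$- 238 \left(P + W\right) = - 238 \left(\sqrt{290} + 872\right) = - 238 \left(872 + \sqrt{290}\right) = -207536 - 238 \sqrt{290}$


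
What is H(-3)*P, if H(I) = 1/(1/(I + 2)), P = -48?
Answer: 48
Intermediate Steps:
H(I) = 2 + I (H(I) = 1/(1/(2 + I)) = 2 + I)
H(-3)*P = (2 - 3)*(-48) = -1*(-48) = 48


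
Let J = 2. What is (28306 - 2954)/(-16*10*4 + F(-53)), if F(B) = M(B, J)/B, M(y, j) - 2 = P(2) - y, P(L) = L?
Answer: -1343656/33977 ≈ -39.546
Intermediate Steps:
M(y, j) = 4 - y (M(y, j) = 2 + (2 - y) = 4 - y)
F(B) = (4 - B)/B
(28306 - 2954)/(-16*10*4 + F(-53)) = (28306 - 2954)/(-16*10*4 + (4 - 1*(-53))/(-53)) = 25352/(-160*4 - (4 + 53)/53) = 25352/(-640 - 1/53*57) = 25352/(-640 - 57/53) = 25352/(-33977/53) = 25352*(-53/33977) = -1343656/33977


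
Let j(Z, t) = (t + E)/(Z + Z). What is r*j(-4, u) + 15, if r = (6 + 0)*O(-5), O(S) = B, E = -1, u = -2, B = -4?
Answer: 6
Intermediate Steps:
O(S) = -4
j(Z, t) = (-1 + t)/(2*Z) (j(Z, t) = (t - 1)/(Z + Z) = (-1 + t)/((2*Z)) = (-1 + t)*(1/(2*Z)) = (-1 + t)/(2*Z))
r = -24 (r = (6 + 0)*(-4) = 6*(-4) = -24)
r*j(-4, u) + 15 = -12*(-1 - 2)/(-4) + 15 = -12*(-1)*(-3)/4 + 15 = -24*3/8 + 15 = -9 + 15 = 6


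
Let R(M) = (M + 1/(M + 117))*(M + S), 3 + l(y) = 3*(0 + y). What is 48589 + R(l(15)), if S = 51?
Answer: 2782266/53 ≈ 52496.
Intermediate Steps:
l(y) = -3 + 3*y (l(y) = -3 + 3*(0 + y) = -3 + 3*y)
R(M) = (51 + M)*(M + 1/(117 + M)) (R(M) = (M + 1/(M + 117))*(M + 51) = (M + 1/(117 + M))*(51 + M) = (51 + M)*(M + 1/(117 + M)))
48589 + R(l(15)) = 48589 + (51 + (-3 + 3*15)**3 + 168*(-3 + 3*15)**2 + 5968*(-3 + 3*15))/(117 + (-3 + 3*15)) = 48589 + (51 + (-3 + 45)**3 + 168*(-3 + 45)**2 + 5968*(-3 + 45))/(117 + (-3 + 45)) = 48589 + (51 + 42**3 + 168*42**2 + 5968*42)/(117 + 42) = 48589 + (51 + 74088 + 168*1764 + 250656)/159 = 48589 + (51 + 74088 + 296352 + 250656)/159 = 48589 + (1/159)*621147 = 48589 + 207049/53 = 2782266/53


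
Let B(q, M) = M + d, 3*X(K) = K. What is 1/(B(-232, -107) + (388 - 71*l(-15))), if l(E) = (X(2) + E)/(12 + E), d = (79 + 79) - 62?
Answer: 9/340 ≈ 0.026471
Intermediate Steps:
d = 96 (d = 158 - 62 = 96)
X(K) = K/3
l(E) = (⅔ + E)/(12 + E) (l(E) = ((⅓)*2 + E)/(12 + E) = (⅔ + E)/(12 + E))
B(q, M) = 96 + M (B(q, M) = M + 96 = 96 + M)
1/(B(-232, -107) + (388 - 71*l(-15))) = 1/((96 - 107) + (388 - 71*(⅔ - 15)/(12 - 15))) = 1/(-11 + (388 - 71*(-43)/((-3)*3))) = 1/(-11 + (388 - (-71)*(-43)/(3*3))) = 1/(-11 + (388 - 71*43/9)) = 1/(-11 + (388 - 3053/9)) = 1/(-11 + 439/9) = 1/(340/9) = 9/340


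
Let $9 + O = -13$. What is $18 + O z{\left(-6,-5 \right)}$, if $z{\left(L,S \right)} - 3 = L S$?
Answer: $-708$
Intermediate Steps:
$z{\left(L,S \right)} = 3 + L S$
$O = -22$ ($O = -9 - 13 = -22$)
$18 + O z{\left(-6,-5 \right)} = 18 - 22 \left(3 - -30\right) = 18 - 22 \left(3 + 30\right) = 18 - 726 = -708$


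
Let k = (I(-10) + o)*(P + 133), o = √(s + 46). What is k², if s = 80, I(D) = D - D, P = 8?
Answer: 2505006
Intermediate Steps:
I(D) = 0
o = 3*√14 (o = √(80 + 46) = √126 = 3*√14 ≈ 11.225)
k = 423*√14 (k = (0 + 3*√14)*(8 + 133) = (3*√14)*141 = 423*√14 ≈ 1582.7)
k² = (423*√14)² = 2505006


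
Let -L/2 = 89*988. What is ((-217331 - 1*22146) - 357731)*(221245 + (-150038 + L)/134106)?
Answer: -2953189187243024/22351 ≈ -1.3213e+11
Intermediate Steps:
L = -175864 (L = -178*988 = -2*87932 = -175864)
((-217331 - 1*22146) - 357731)*(221245 + (-150038 + L)/134106) = ((-217331 - 1*22146) - 357731)*(221245 + (-150038 - 175864)/134106) = ((-217331 - 22146) - 357731)*(221245 - 325902*1/134106) = (-239477 - 357731)*(221245 - 54317/22351) = -597208*4944992678/22351 = -2953189187243024/22351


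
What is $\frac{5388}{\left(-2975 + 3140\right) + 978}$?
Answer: $\frac{1796}{381} \approx 4.7139$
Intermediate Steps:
$\frac{5388}{\left(-2975 + 3140\right) + 978} = \frac{5388}{165 + 978} = \frac{5388}{1143} = 5388 \cdot \frac{1}{1143} = \frac{1796}{381}$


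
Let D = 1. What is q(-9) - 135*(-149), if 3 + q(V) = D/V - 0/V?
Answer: 181007/9 ≈ 20112.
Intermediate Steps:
q(V) = -3 + 1/V (q(V) = -3 + (1/V - 0/V) = -3 + (1/V - 1*0) = -3 + (1/V + 0) = -3 + 1/V)
q(-9) - 135*(-149) = (-3 + 1/(-9)) - 135*(-149) = (-3 - ⅑) + 20115 = -28/9 + 20115 = 181007/9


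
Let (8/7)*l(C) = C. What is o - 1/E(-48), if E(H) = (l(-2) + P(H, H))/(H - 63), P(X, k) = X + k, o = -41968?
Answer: -16409932/391 ≈ -41969.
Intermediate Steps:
l(C) = 7*C/8
E(H) = (-7/4 + 2*H)/(-63 + H) (E(H) = ((7/8)*(-2) + (H + H))/(H - 63) = (-7/4 + 2*H)/(-63 + H))
o - 1/E(-48) = -41968 - 1/((-7 + 8*(-48))/(4*(-63 - 48))) = -41968 - 1/((1/4)*(-7 - 384)/(-111)) = -41968 - 1/((1/4)*(-1/111)*(-391)) = -41968 - 1/391/444 = -41968 - 1*444/391 = -41968 - 444/391 = -16409932/391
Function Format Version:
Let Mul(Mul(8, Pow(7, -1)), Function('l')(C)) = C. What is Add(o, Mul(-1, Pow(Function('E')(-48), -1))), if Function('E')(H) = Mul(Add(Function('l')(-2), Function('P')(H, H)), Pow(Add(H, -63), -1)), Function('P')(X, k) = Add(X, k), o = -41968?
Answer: Rational(-16409932, 391) ≈ -41969.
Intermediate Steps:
Function('l')(C) = Mul(Rational(7, 8), C)
Function('E')(H) = Mul(Pow(Add(-63, H), -1), Add(Rational(-7, 4), Mul(2, H))) (Function('E')(H) = Mul(Add(Mul(Rational(7, 8), -2), Add(H, H)), Pow(Add(H, -63), -1)) = Mul(Add(Rational(-7, 4), Mul(2, H)), Pow(Add(-63, H), -1)) = Mul(Pow(Add(-63, H), -1), Add(Rational(-7, 4), Mul(2, H))))
Add(o, Mul(-1, Pow(Function('E')(-48), -1))) = Add(-41968, Mul(-1, Pow(Mul(Rational(1, 4), Pow(Add(-63, -48), -1), Add(-7, Mul(8, -48))), -1))) = Add(-41968, Mul(-1, Pow(Mul(Rational(1, 4), Pow(-111, -1), Add(-7, -384)), -1))) = Add(-41968, Mul(-1, Pow(Mul(Rational(1, 4), Rational(-1, 111), -391), -1))) = Add(-41968, Mul(-1, Pow(Rational(391, 444), -1))) = Add(-41968, Mul(-1, Rational(444, 391))) = Add(-41968, Rational(-444, 391)) = Rational(-16409932, 391)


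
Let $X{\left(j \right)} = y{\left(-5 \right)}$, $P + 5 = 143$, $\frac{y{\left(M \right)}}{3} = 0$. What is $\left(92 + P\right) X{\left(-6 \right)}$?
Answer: $0$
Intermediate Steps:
$y{\left(M \right)} = 0$ ($y{\left(M \right)} = 3 \cdot 0 = 0$)
$P = 138$ ($P = -5 + 143 = 138$)
$X{\left(j \right)} = 0$
$\left(92 + P\right) X{\left(-6 \right)} = \left(92 + 138\right) 0 = 230 \cdot 0 = 0$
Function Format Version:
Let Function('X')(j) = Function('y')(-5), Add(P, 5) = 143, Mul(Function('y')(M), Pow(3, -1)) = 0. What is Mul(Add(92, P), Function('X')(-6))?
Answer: 0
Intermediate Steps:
Function('y')(M) = 0 (Function('y')(M) = Mul(3, 0) = 0)
P = 138 (P = Add(-5, 143) = 138)
Function('X')(j) = 0
Mul(Add(92, P), Function('X')(-6)) = Mul(Add(92, 138), 0) = Mul(230, 0) = 0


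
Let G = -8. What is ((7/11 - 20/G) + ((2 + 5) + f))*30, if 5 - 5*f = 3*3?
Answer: 3081/11 ≈ 280.09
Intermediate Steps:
f = -⅘ (f = 1 - 3*3/5 = 1 - ⅕*9 = 1 - 9/5 = -⅘ ≈ -0.80000)
((7/11 - 20/G) + ((2 + 5) + f))*30 = ((7/11 - 20/(-8)) + ((2 + 5) - ⅘))*30 = ((7*(1/11) - 20*(-⅛)) + (7 - ⅘))*30 = ((7/11 + 5/2) + 31/5)*30 = (69/22 + 31/5)*30 = (1027/110)*30 = 3081/11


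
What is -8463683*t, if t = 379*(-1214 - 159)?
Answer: 4404221331661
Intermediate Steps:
t = -520367 (t = 379*(-1373) = -520367)
-8463683*t = -8463683/(1/(-520367)) = -8463683/(-1/520367) = -8463683*(-520367) = 4404221331661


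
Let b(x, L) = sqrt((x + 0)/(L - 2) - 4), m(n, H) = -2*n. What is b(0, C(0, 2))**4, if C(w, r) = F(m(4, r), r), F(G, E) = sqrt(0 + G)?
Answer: 16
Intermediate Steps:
F(G, E) = sqrt(G)
C(w, r) = 2*I*sqrt(2) (C(w, r) = sqrt(-2*4) = sqrt(-8) = 2*I*sqrt(2))
b(x, L) = sqrt(-4 + x/(-2 + L)) (b(x, L) = sqrt(x/(-2 + L) - 4) = sqrt(-4 + x/(-2 + L)))
b(0, C(0, 2))**4 = (sqrt((8 + 0 - 8*I*sqrt(2))/(-2 + 2*I*sqrt(2))))**4 = (sqrt((8 - 8*I*sqrt(2))/(-2 + 2*I*sqrt(2))))**4 = (8 - 8*I*sqrt(2))**2/(-2 + 2*I*sqrt(2))**2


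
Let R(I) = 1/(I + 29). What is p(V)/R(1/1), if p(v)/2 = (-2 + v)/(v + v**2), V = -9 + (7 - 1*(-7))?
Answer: 6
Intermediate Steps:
V = 5 (V = -9 + (7 + 7) = -9 + 14 = 5)
p(v) = 2*(-2 + v)/(v + v**2) (p(v) = 2*((-2 + v)/(v + v**2)) = 2*(-2 + v)/(v + v**2))
R(I) = 1/(29 + I)
p(V)/R(1/1) = (2*(-2 + 5)/(5*(1 + 5)))/(1/(29 + 1/1)) = (2*(1/5)*3/6)/(1/(29 + 1)) = (2*(1/5)*(1/6)*3)/(1/30) = 1/(5*(1/30)) = (1/5)*30 = 6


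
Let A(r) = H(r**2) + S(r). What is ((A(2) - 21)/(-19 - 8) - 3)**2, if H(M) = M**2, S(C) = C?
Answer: 676/81 ≈ 8.3457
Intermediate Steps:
A(r) = r + r**4 (A(r) = (r**2)**2 + r = r**4 + r = r + r**4)
((A(2) - 21)/(-19 - 8) - 3)**2 = (((2 + 2**4) - 21)/(-19 - 8) - 3)**2 = (((2 + 16) - 21)/(-27) - 3)**2 = ((18 - 21)*(-1/27) - 3)**2 = (-3*(-1/27) - 3)**2 = (1/9 - 3)**2 = (-26/9)**2 = 676/81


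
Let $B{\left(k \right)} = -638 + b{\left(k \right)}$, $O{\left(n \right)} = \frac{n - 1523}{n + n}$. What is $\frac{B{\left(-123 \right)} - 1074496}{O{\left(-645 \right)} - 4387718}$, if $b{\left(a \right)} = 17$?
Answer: $\frac{693450465}{2830077026} \approx 0.24503$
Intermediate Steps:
$O{\left(n \right)} = \frac{-1523 + n}{2 n}$
$B{\left(k \right)} = -621$ ($B{\left(k \right)} = -638 + 17 = -621$)
$\frac{B{\left(-123 \right)} - 1074496}{O{\left(-645 \right)} - 4387718} = \frac{-621 - 1074496}{\frac{-1523 - 645}{2 \left(-645\right)} - 4387718} = - \frac{1075117}{\frac{1}{2} \left(- \frac{1}{645}\right) \left(-2168\right) - 4387718} = - \frac{1075117}{\frac{1084}{645} - 4387718} = - \frac{1075117}{- \frac{2830077026}{645}} = \left(-1075117\right) \left(- \frac{645}{2830077026}\right) = \frac{693450465}{2830077026}$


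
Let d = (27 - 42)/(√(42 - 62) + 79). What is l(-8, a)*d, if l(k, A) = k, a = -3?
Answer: 3160/2087 - 80*I*√5/2087 ≈ 1.5141 - 0.085714*I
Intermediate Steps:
d = -15/(79 + 2*I*√5) (d = -15/(√(-20) + 79) = -15/(2*I*√5 + 79) = -15/(79 + 2*I*√5) ≈ -0.18927 + 0.010714*I)
l(-8, a)*d = -8*(-395/2087 + 10*I*√5/2087) = 3160/2087 - 80*I*√5/2087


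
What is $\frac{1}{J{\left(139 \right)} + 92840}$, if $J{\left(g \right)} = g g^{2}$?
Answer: $\frac{1}{2778459} \approx 3.5991 \cdot 10^{-7}$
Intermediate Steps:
$J{\left(g \right)} = g^{3}$
$\frac{1}{J{\left(139 \right)} + 92840} = \frac{1}{139^{3} + 92840} = \frac{1}{2685619 + 92840} = \frac{1}{2778459}$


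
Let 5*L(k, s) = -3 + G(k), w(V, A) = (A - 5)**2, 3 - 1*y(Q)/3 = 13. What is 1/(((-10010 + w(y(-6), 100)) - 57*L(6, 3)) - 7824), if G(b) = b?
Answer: -5/44216 ≈ -0.00011308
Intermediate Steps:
y(Q) = -30 (y(Q) = 9 - 3*13 = 9 - 39 = -30)
w(V, A) = (-5 + A)**2
L(k, s) = -3/5 + k/5 (L(k, s) = (-3 + k)/5 = -3/5 + k/5)
1/(((-10010 + w(y(-6), 100)) - 57*L(6, 3)) - 7824) = 1/(((-10010 + (-5 + 100)**2) - 57*(-3/5 + (1/5)*6)) - 7824) = 1/(((-10010 + 95**2) - 57*(-3/5 + 6/5)) - 7824) = 1/(((-10010 + 9025) - 57*3/5) - 7824) = 1/((-985 - 171/5) - 7824) = 1/(-5096/5 - 7824) = 1/(-44216/5) = -5/44216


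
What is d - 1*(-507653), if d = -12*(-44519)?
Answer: 1041881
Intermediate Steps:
d = 534228
d - 1*(-507653) = 534228 - 1*(-507653) = 534228 + 507653 = 1041881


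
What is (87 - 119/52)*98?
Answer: 215845/26 ≈ 8301.7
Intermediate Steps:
(87 - 119/52)*98 = (4405/52)*98 = 215845/26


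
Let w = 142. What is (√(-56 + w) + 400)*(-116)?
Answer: -46400 - 116*√86 ≈ -47476.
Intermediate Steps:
(√(-56 + w) + 400)*(-116) = (√(-56 + 142) + 400)*(-116) = (√86 + 400)*(-116) = (400 + √86)*(-116) = -46400 - 116*√86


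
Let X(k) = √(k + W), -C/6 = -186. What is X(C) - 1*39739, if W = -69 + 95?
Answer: -39739 + √1142 ≈ -39705.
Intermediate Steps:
C = 1116 (C = -6*(-186) = 1116)
W = 26
X(k) = √(26 + k) (X(k) = √(k + 26) = √(26 + k))
X(C) - 1*39739 = √(26 + 1116) - 1*39739 = √1142 - 39739 = -39739 + √1142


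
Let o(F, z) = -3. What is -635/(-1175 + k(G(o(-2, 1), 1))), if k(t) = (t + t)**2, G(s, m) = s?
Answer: 635/1139 ≈ 0.55751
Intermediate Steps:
k(t) = 4*t**2 (k(t) = (2*t)**2 = 4*t**2)
-635/(-1175 + k(G(o(-2, 1), 1))) = -635/(-1175 + 4*(-3)**2) = -635/(-1175 + 4*9) = -635/(-1175 + 36) = -635/(-1139) = -635*(-1/1139) = 635/1139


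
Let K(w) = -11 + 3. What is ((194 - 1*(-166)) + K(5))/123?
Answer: 352/123 ≈ 2.8618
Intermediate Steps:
K(w) = -8
((194 - 1*(-166)) + K(5))/123 = ((194 - 1*(-166)) - 8)/123 = ((194 + 166) - 8)/123 = (360 - 8)/123 = (1/123)*352 = 352/123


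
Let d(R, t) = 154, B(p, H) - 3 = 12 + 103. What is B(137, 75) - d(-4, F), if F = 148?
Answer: -36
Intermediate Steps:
B(p, H) = 118 (B(p, H) = 3 + (12 + 103) = 3 + 115 = 118)
B(137, 75) - d(-4, F) = 118 - 1*154 = 118 - 154 = -36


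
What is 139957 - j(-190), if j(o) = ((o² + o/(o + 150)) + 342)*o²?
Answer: -1315587718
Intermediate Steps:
j(o) = o²*(342 + o² + o/(150 + o)) (j(o) = ((o² + o/(150 + o)) + 342)*o² = (342 + o² + o/(150 + o))*o² = o²*(342 + o² + o/(150 + o)))
139957 - j(-190) = 139957 - (-190)²*(51300 + (-190)³ + 150*(-190)² + 343*(-190))/(150 - 190) = 139957 - 36100*(51300 - 6859000 + 150*36100 - 65170)/(-40) = 139957 - 36100*(-1)*(51300 - 6859000 + 5415000 - 65170)/40 = 139957 - 36100*(-1)*(-1457870)/40 = 139957 - 1*1315727675 = 139957 - 1315727675 = -1315587718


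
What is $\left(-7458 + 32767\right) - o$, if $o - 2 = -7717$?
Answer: $33024$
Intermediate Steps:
$o = -7715$ ($o = 2 - 7717 = -7715$)
$\left(-7458 + 32767\right) - o = \left(-7458 + 32767\right) - -7715 = 25309 + 7715 = 33024$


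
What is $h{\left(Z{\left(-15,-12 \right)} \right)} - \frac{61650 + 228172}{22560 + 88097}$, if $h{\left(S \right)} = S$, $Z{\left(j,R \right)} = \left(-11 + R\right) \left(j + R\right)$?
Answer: $\frac{68428175}{110657} \approx 618.38$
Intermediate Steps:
$Z{\left(j,R \right)} = \left(-11 + R\right) \left(R + j\right)$
$h{\left(Z{\left(-15,-12 \right)} \right)} - \frac{61650 + 228172}{22560 + 88097} = \left(\left(-12\right)^{2} - -132 - -165 - -180\right) - \frac{61650 + 228172}{22560 + 88097} = \left(144 + 132 + 165 + 180\right) - \frac{289822}{110657} = 621 - 289822 \cdot \frac{1}{110657} = 621 - \frac{289822}{110657} = \frac{68428175}{110657}$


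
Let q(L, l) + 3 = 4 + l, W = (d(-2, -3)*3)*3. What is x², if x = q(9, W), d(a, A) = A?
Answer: 676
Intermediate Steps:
W = -27 (W = -3*3*3 = -9*3 = -27)
q(L, l) = 1 + l (q(L, l) = -3 + (4 + l) = 1 + l)
x = -26 (x = 1 - 27 = -26)
x² = (-26)² = 676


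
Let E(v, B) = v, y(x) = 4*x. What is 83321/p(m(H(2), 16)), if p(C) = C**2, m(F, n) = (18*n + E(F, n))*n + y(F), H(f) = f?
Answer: 11903/3086272 ≈ 0.0038568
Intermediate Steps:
m(F, n) = 4*F + n*(F + 18*n) (m(F, n) = (18*n + F)*n + 4*F = (F + 18*n)*n + 4*F = n*(F + 18*n) + 4*F = 4*F + n*(F + 18*n))
83321/p(m(H(2), 16)) = 83321/((4*2 + 18*16**2 + 2*16)**2) = 83321/((8 + 18*256 + 32)**2) = 83321/((8 + 4608 + 32)**2) = 83321/(4648**2) = 83321/21603904 = 83321*(1/21603904) = 11903/3086272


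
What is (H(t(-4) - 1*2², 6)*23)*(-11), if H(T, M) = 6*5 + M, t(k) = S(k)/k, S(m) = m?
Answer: -9108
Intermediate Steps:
t(k) = 1 (t(k) = k/k = 1)
H(T, M) = 30 + M
(H(t(-4) - 1*2², 6)*23)*(-11) = ((30 + 6)*23)*(-11) = (36*23)*(-11) = 828*(-11) = -9108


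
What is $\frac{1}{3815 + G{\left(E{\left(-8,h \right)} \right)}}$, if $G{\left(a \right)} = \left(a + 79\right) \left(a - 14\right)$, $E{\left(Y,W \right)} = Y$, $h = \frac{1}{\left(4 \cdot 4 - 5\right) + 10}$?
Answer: $\frac{1}{2253} \approx 0.00044385$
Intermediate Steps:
$h = \frac{1}{21}$ ($h = \frac{1}{\left(16 - 5\right) + 10} = \frac{1}{11 + 10} = \frac{1}{21} \approx 0.047619$)
$G{\left(a \right)} = \left(-14 + a\right) \left(79 + a\right)$ ($G{\left(a \right)} = \left(79 + a\right) \left(-14 + a\right) = \left(-14 + a\right) \left(79 + a\right)$)
$\frac{1}{3815 + G{\left(E{\left(-8,h \right)} \right)}} = \frac{1}{3815 + \left(-1106 + \left(-8\right)^{2} + 65 \left(-8\right)\right)} = \frac{1}{3815 - 1562} = \frac{1}{2253}$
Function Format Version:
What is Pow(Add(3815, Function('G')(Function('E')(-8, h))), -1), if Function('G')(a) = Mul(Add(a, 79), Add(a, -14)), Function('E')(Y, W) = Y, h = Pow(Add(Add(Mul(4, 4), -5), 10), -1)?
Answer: Rational(1, 2253) ≈ 0.00044385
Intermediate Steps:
h = Rational(1, 21) (h = Pow(Add(Add(16, -5), 10), -1) = Pow(Add(11, 10), -1) = Pow(21, -1) = Rational(1, 21) ≈ 0.047619)
Function('G')(a) = Mul(Add(-14, a), Add(79, a)) (Function('G')(a) = Mul(Add(79, a), Add(-14, a)) = Mul(Add(-14, a), Add(79, a)))
Pow(Add(3815, Function('G')(Function('E')(-8, h))), -1) = Pow(Add(3815, Add(-1106, Pow(-8, 2), Mul(65, -8))), -1) = Pow(Add(3815, Add(-1106, 64, -520)), -1) = Pow(Add(3815, -1562), -1) = Pow(2253, -1) = Rational(1, 2253)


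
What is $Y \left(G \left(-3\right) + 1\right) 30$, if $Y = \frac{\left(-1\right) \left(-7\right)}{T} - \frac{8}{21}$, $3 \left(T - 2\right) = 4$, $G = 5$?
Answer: $-722$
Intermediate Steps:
$T = \frac{10}{3}$ ($T = 2 + \frac{1}{3} \cdot 4 = 2 + \frac{4}{3} = \frac{10}{3} \approx 3.3333$)
$Y = \frac{361}{210}$ ($Y = \frac{\left(-1\right) \left(-7\right)}{\frac{10}{3}} - \frac{8}{21} = 7 \cdot \frac{3}{10} - \frac{8}{21} = \frac{21}{10} - \frac{8}{21} = \frac{361}{210} \approx 1.719$)
$Y \left(G \left(-3\right) + 1\right) 30 = \frac{361 \left(5 \left(-3\right) + 1\right)}{210} \cdot 30 = \frac{361 \left(-15 + 1\right)}{210} \cdot 30 = \frac{361}{210} \left(-14\right) 30 = \left(- \frac{361}{15}\right) 30 = -722$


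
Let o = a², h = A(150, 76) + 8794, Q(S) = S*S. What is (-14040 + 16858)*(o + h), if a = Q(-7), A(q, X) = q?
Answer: 31970210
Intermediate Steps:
Q(S) = S²
a = 49 (a = (-7)² = 49)
h = 8944 (h = 150 + 8794 = 8944)
o = 2401 (o = 49² = 2401)
(-14040 + 16858)*(o + h) = (-14040 + 16858)*(2401 + 8944) = 2818*11345 = 31970210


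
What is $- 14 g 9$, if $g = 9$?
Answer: $-1134$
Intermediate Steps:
$- 14 g 9 = \left(-14\right) 9 \cdot 9 = \left(-126\right) 9 = -1134$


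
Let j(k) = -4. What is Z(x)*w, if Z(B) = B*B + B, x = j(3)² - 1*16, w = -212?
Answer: 0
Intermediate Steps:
x = 0 (x = (-4)² - 1*16 = 16 - 16 = 0)
Z(B) = B + B² (Z(B) = B² + B = B + B²)
Z(x)*w = (0*(1 + 0))*(-212) = (0*1)*(-212) = 0*(-212) = 0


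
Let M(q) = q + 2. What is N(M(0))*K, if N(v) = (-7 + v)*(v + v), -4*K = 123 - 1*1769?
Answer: -8230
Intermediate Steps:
M(q) = 2 + q
K = 823/2 (K = -(123 - 1*1769)/4 = -(123 - 1769)/4 = -¼*(-1646) = 823/2 ≈ 411.50)
N(v) = 2*v*(-7 + v) (N(v) = (-7 + v)*(2*v) = 2*v*(-7 + v))
N(M(0))*K = (2*(2 + 0)*(-7 + (2 + 0)))*(823/2) = (2*2*(-7 + 2))*(823/2) = (2*2*(-5))*(823/2) = -20*823/2 = -8230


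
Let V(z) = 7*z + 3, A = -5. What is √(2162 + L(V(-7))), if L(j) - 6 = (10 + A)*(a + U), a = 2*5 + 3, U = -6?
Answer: √2203 ≈ 46.936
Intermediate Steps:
a = 13 (a = 10 + 3 = 13)
V(z) = 3 + 7*z
L(j) = 41 (L(j) = 6 + (10 - 5)*(13 - 6) = 6 + 5*7 = 6 + 35 = 41)
√(2162 + L(V(-7))) = √(2162 + 41) = √2203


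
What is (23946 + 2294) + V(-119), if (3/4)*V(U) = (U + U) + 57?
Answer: 77996/3 ≈ 25999.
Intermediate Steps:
V(U) = 76 + 8*U/3 (V(U) = 4*((U + U) + 57)/3 = 4*(2*U + 57)/3 = 4*(57 + 2*U)/3 = 76 + 8*U/3)
(23946 + 2294) + V(-119) = (23946 + 2294) + (76 + (8/3)*(-119)) = 26240 + (76 - 952/3) = 26240 - 724/3 = 77996/3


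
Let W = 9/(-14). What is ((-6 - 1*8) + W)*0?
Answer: 0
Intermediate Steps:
W = -9/14 (W = 9*(-1/14) = -9/14 ≈ -0.64286)
((-6 - 1*8) + W)*0 = ((-6 - 1*8) - 9/14)*0 = ((-6 - 8) - 9/14)*0 = (-14 - 9/14)*0 = -205/14*0 = 0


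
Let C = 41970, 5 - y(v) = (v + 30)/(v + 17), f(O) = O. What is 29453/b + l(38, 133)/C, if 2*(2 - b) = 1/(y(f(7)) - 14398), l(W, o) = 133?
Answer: 21352448706832/1449958575 ≈ 14726.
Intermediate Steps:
y(v) = 5 - (30 + v)/(17 + v) (y(v) = 5 - (v + 30)/(v + 17) = 5 - (30 + v)/(17 + v))
b = 690950/345469 (b = 2 - 1/(2*((55 + 4*7)/(17 + 7) - 14398)) = 2 - 1/(2*((55 + 28)/24 - 14398)) = 2 - 1/(2*((1/24)*83 - 14398)) = 2 - 1/(2*(83/24 - 14398)) = 2 - 1/(2*(-345469/24)) = 2 - ½*(-24/345469) = 2 + 12/345469 = 690950/345469 ≈ 2.0000)
29453/b + l(38, 133)/C = 29453/(690950/345469) + 133/41970 = 29453*(345469/690950) + 133*(1/41970) = 10175098457/690950 + 133/41970 = 21352448706832/1449958575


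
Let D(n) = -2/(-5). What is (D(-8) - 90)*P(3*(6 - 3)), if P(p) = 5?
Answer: -448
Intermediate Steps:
D(n) = ⅖ (D(n) = -2*(-⅕) = ⅖)
(D(-8) - 90)*P(3*(6 - 3)) = (⅖ - 90)*5 = -448/5*5 = -448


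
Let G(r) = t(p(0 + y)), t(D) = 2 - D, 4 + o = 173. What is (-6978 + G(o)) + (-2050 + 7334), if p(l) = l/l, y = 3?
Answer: -1693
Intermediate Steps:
o = 169 (o = -4 + 173 = 169)
p(l) = 1
G(r) = 1 (G(r) = 2 - 1*1 = 2 - 1 = 1)
(-6978 + G(o)) + (-2050 + 7334) = (-6978 + 1) + (-2050 + 7334) = -6977 + 5284 = -1693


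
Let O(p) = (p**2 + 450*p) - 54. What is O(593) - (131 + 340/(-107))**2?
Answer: 6893516476/11449 ≈ 6.0211e+5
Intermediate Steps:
O(p) = -54 + p**2 + 450*p
O(593) - (131 + 340/(-107))**2 = (-54 + 593**2 + 450*593) - (131 + 340/(-107))**2 = (-54 + 351649 + 266850) - (131 + 340*(-1/107))**2 = 618445 - (131 - 340/107)**2 = 618445 - (13677/107)**2 = 618445 - 1*187060329/11449 = 618445 - 187060329/11449 = 6893516476/11449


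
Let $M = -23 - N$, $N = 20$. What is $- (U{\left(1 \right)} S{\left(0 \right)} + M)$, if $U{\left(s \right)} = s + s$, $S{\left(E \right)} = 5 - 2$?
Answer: $37$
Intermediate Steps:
$M = -43$ ($M = -23 - 20 = -43$)
$S{\left(E \right)} = 3$
$U{\left(s \right)} = 2 s$
$- (U{\left(1 \right)} S{\left(0 \right)} + M) = - (2 \cdot 1 \cdot 3 - 43) = - (2 \cdot 3 - 43) = - (6 - 43) = \left(-1\right) \left(-37\right) = 37$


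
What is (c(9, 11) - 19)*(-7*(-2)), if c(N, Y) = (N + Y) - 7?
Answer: -84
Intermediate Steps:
c(N, Y) = -7 + N + Y
(c(9, 11) - 19)*(-7*(-2)) = ((-7 + 9 + 11) - 19)*(-7*(-2)) = (13 - 19)*14 = -6*14 = -84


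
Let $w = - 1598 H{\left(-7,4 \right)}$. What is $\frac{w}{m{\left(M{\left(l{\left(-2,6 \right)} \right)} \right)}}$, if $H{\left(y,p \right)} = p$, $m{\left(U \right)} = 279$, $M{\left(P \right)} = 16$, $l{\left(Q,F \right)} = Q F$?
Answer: $- \frac{6392}{279} \approx -22.91$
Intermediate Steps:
$l{\left(Q,F \right)} = F Q$
$w = -6392$ ($w = \left(-1598\right) 4 = -6392$)
$\frac{w}{m{\left(M{\left(l{\left(-2,6 \right)} \right)} \right)}} = - \frac{6392}{279}$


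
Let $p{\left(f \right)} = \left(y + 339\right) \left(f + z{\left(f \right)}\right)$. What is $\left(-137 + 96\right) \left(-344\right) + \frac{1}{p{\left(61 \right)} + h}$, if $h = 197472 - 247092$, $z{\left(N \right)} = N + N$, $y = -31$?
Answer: $\frac{95117377}{6744} \approx 14104.0$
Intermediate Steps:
$z{\left(N \right)} = 2 N$
$h = -49620$
$p{\left(f \right)} = 924 f$ ($p{\left(f \right)} = \left(-31 + 339\right) \left(f + 2 f\right) = 308 \cdot 3 f = 924 f$)
$\left(-137 + 96\right) \left(-344\right) + \frac{1}{p{\left(61 \right)} + h} = \left(-137 + 96\right) \left(-344\right) + \frac{1}{924 \cdot 61 - 49620} = \left(-41\right) \left(-344\right) + \frac{1}{56364 - 49620} = 14104 + \frac{1}{6744} = \frac{95117377}{6744}$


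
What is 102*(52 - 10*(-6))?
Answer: 11424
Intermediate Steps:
102*(52 - 10*(-6)) = 102*(52 + 60) = 102*112 = 11424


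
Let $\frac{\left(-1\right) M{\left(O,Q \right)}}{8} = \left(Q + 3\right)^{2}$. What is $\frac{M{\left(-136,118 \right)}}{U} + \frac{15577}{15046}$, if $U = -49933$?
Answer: $\frac{2540114229}{751291918} \approx 3.381$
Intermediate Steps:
$M{\left(O,Q \right)} = - 8 \left(3 + Q\right)^{2}$ ($M{\left(O,Q \right)} = - 8 \left(Q + 3\right)^{2} = - 8 \left(3 + Q\right)^{2}$)
$\frac{M{\left(-136,118 \right)}}{U} + \frac{15577}{15046} = \frac{\left(-8\right) \left(3 + 118\right)^{2}}{-49933} + \frac{15577}{15046} = - 8 \cdot 121^{2} \left(- \frac{1}{49933}\right) + 15577 \cdot \frac{1}{15046} = \left(-8\right) 14641 \left(- \frac{1}{49933}\right) + \frac{15577}{15046} = \left(-117128\right) \left(- \frac{1}{49933}\right) + \frac{15577}{15046} = \frac{117128}{49933} + \frac{15577}{15046} = \frac{2540114229}{751291918}$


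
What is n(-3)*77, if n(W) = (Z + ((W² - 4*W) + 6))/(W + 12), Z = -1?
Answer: 2002/9 ≈ 222.44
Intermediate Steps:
n(W) = (5 + W² - 4*W)/(12 + W) (n(W) = (-1 + ((W² - 4*W) + 6))/(W + 12) = (-1 + (6 + W² - 4*W))/(12 + W) = (5 + W² - 4*W)/(12 + W))
n(-3)*77 = ((5 + (-3)² - 4*(-3))/(12 - 3))*77 = ((5 + 9 + 12)/9)*77 = ((⅑)*26)*77 = (26/9)*77 = 2002/9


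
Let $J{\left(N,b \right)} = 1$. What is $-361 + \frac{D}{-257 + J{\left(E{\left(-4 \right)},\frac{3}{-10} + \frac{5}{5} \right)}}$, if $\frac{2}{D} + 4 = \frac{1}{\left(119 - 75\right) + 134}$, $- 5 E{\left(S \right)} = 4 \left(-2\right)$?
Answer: $- \frac{16426855}{45504} \approx -361.0$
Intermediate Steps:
$E{\left(S \right)} = \frac{8}{5}$ ($E{\left(S \right)} = - \frac{4 \left(-2\right)}{5} = \left(- \frac{1}{5}\right) \left(-8\right) = \frac{8}{5}$)
$D = - \frac{356}{711}$ ($D = \frac{2}{-4 + \frac{1}{\left(119 - 75\right) + 134}} = \frac{2}{-4 + \frac{1}{44 + 134}} = \frac{2}{-4 + \frac{1}{178}} = \frac{2}{- \frac{711}{178}} = 2 \left(- \frac{178}{711}\right) = - \frac{356}{711} \approx -0.5007$)
$-361 + \frac{D}{-257 + J{\left(E{\left(-4 \right)},\frac{3}{-10} + \frac{5}{5} \right)}} = -361 + \frac{1}{-257 + 1} \left(- \frac{356}{711}\right) = -361 + \frac{1}{-256} \left(- \frac{356}{711}\right) = -361 - - \frac{89}{45504} = -361 + \frac{89}{45504} = - \frac{16426855}{45504}$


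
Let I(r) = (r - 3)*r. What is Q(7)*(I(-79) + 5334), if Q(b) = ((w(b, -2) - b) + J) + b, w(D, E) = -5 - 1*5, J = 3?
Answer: -82684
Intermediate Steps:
w(D, E) = -10 (w(D, E) = -5 - 5 = -10)
Q(b) = -7 (Q(b) = ((-10 - b) + 3) + b = (-7 - b) + b = -7)
I(r) = r*(-3 + r) (I(r) = (-3 + r)*r = r*(-3 + r))
Q(7)*(I(-79) + 5334) = -7*(-79*(-3 - 79) + 5334) = -7*(-79*(-82) + 5334) = -7*(6478 + 5334) = -7*11812 = -82684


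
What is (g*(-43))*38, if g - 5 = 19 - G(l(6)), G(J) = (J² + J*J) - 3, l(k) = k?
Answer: 73530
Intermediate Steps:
G(J) = -3 + 2*J² (G(J) = (J² + J²) - 3 = 2*J² - 3 = -3 + 2*J²)
g = -45 (g = 5 + (19 - (-3 + 2*6²)) = 5 + (19 - (-3 + 2*36)) = 5 + (19 - (-3 + 72)) = 5 + (19 - 1*69) = 5 + (19 - 69) = 5 - 50 = -45)
(g*(-43))*38 = -45*(-43)*38 = 1935*38 = 73530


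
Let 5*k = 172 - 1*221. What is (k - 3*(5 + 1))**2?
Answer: 19321/25 ≈ 772.84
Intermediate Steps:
k = -49/5 (k = (172 - 1*221)/5 = (172 - 221)/5 = (1/5)*(-49) = -49/5 ≈ -9.8000)
(k - 3*(5 + 1))**2 = (-49/5 - 3*(5 + 1))**2 = (-49/5 - 3*6)**2 = (-49/5 - 18)**2 = (-139/5)**2 = 19321/25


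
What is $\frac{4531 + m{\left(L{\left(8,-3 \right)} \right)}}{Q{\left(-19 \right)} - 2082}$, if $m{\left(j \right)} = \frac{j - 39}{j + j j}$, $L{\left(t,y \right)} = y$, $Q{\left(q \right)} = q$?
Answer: $- \frac{4524}{2101} \approx -2.1533$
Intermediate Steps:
$m{\left(j \right)} = \frac{-39 + j}{j + j^{2}}$
$\frac{4531 + m{\left(L{\left(8,-3 \right)} \right)}}{Q{\left(-19 \right)} - 2082} = \frac{4531 + \frac{-39 - 3}{\left(-3\right) \left(1 - 3\right)}}{-19 - 2082} = \frac{4531 - \frac{1}{3} \frac{1}{-2} \left(-42\right)}{-2101} = \left(4531 - \left(- \frac{1}{6}\right) \left(-42\right)\right) \left(- \frac{1}{2101}\right) = \left(4531 - 7\right) \left(- \frac{1}{2101}\right) = 4524 \left(- \frac{1}{2101}\right) = - \frac{4524}{2101}$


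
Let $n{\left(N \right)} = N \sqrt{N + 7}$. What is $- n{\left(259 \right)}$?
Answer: $- 259 \sqrt{266} \approx -4224.2$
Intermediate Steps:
$n{\left(N \right)} = N \sqrt{7 + N}$
$- n{\left(259 \right)} = - 259 \sqrt{7 + 259} = - 259 \sqrt{266}$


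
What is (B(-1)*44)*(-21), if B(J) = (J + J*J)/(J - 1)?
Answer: 0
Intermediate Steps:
B(J) = (J + J²)/(-1 + J)
(B(-1)*44)*(-21) = (-(1 - 1)/(-1 - 1)*44)*(-21) = (-1*0/(-2)*44)*(-21) = (-1*(-½)*0*44)*(-21) = (0*44)*(-21) = 0*(-21) = 0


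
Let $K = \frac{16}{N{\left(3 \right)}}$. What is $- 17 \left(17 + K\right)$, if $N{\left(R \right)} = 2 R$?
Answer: $- \frac{1003}{3} \approx -334.33$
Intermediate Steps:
$K = \frac{8}{3}$ ($K = \frac{16}{2 \cdot 3} = \frac{16}{6} = 16 \cdot \frac{1}{6} = \frac{8}{3} \approx 2.6667$)
$- 17 \left(17 + K\right) = - 17 \left(17 + \frac{8}{3}\right) = \left(-17\right) \frac{59}{3} = - \frac{1003}{3}$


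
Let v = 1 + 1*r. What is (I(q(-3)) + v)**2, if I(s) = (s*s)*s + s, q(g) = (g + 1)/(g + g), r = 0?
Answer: 1369/729 ≈ 1.8779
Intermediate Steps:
q(g) = (1 + g)/(2*g) (q(g) = (1 + g)/((2*g)) = (1 + g)*(1/(2*g)) = (1 + g)/(2*g))
v = 1 (v = 1 + 1*0 = 1 + 0 = 1)
I(s) = s + s**3 (I(s) = s**2*s + s = s**3 + s = s + s**3)
(I(q(-3)) + v)**2 = (((1/2)*(1 - 3)/(-3) + ((1/2)*(1 - 3)/(-3))**3) + 1)**2 = (((1/2)*(-1/3)*(-2) + ((1/2)*(-1/3)*(-2))**3) + 1)**2 = ((1/3 + (1/3)**3) + 1)**2 = ((1/3 + 1/27) + 1)**2 = (10/27 + 1)**2 = (37/27)**2 = 1369/729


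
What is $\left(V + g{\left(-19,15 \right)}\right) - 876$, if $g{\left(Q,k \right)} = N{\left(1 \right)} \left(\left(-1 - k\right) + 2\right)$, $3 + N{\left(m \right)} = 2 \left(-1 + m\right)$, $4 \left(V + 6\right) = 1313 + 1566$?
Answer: $- \frac{481}{4} \approx -120.25$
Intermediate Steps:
$V = \frac{2855}{4}$ ($V = -6 + \frac{1313 + 1566}{4} = -6 + \frac{1}{4} \cdot 2879 = -6 + \frac{2879}{4} = \frac{2855}{4} \approx 713.75$)
$N{\left(m \right)} = -5 + 2 m$ ($N{\left(m \right)} = -3 + 2 \left(-1 + m\right) = -3 + \left(-2 + 2 m\right) = -5 + 2 m$)
$g{\left(Q,k \right)} = -3 + 3 k$ ($g{\left(Q,k \right)} = \left(-5 + 2 \cdot 1\right) \left(\left(-1 - k\right) + 2\right) = \left(-5 + 2\right) \left(1 - k\right) = - 3 \left(1 - k\right) = -3 + 3 k$)
$\left(V + g{\left(-19,15 \right)}\right) - 876 = \left(\frac{2855}{4} + \left(-3 + 3 \cdot 15\right)\right) - 876 = \left(\frac{2855}{4} + \left(-3 + 45\right)\right) - 876 = \left(\frac{2855}{4} + 42\right) - 876 = \frac{3023}{4} - 876 = - \frac{481}{4}$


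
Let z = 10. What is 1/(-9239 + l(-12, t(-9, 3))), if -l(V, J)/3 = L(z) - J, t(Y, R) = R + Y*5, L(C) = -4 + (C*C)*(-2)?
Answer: -1/8753 ≈ -0.00011425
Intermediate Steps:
L(C) = -4 - 2*C² (L(C) = -4 + C²*(-2) = -4 - 2*C²)
t(Y, R) = R + 5*Y
l(V, J) = 612 + 3*J (l(V, J) = -3*((-4 - 2*10²) - J) = -3*((-4 - 2*100) - J) = -3*((-4 - 200) - J) = -3*(-204 - J) = 612 + 3*J)
1/(-9239 + l(-12, t(-9, 3))) = 1/(-9239 + (612 + 3*(3 + 5*(-9)))) = 1/(-9239 + (612 + 3*(3 - 45))) = 1/(-9239 + (612 + 3*(-42))) = 1/(-9239 + (612 - 126)) = 1/(-9239 + 486) = 1/(-8753) = -1/8753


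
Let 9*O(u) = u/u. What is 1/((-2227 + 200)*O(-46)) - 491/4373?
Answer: -1034614/8864071 ≈ -0.11672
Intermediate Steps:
O(u) = 1/9 (O(u) = (u/u)/9 = (1/9)*1 = 1/9)
1/((-2227 + 200)*O(-46)) - 491/4373 = 1/((-2227 + 200)*(1/9)) - 491/4373 = 9/(-2027) - 491*1/4373 = -1/2027*9 - 491/4373 = -9/2027 - 491/4373 = -1034614/8864071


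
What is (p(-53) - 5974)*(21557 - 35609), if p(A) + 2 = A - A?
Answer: 83974752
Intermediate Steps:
p(A) = -2 (p(A) = -2 + (A - A) = -2 + 0 = -2)
(p(-53) - 5974)*(21557 - 35609) = (-2 - 5974)*(21557 - 35609) = -5976*(-14052) = 83974752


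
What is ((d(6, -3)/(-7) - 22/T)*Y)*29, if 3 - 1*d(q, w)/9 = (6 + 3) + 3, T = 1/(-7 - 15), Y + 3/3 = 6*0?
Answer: -100601/7 ≈ -14372.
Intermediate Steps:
Y = -1 (Y = -1 + 6*0 = -1 + 0 = -1)
T = -1/22 (T = 1/(-22) = -1/22 ≈ -0.045455)
d(q, w) = -81 (d(q, w) = 27 - 9*((6 + 3) + 3) = 27 - 9*(9 + 3) = 27 - 9*12 = 27 - 108 = -81)
((d(6, -3)/(-7) - 22/T)*Y)*29 = ((-81/(-7) - 22/(-1/22))*(-1))*29 = ((-81*(-⅐) - 22*(-22))*(-1))*29 = ((81/7 + 484)*(-1))*29 = ((3469/7)*(-1))*29 = -3469/7*29 = -100601/7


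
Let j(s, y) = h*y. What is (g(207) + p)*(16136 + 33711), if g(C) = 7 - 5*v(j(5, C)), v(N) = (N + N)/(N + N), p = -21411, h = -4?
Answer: -1067174423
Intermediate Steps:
j(s, y) = -4*y
v(N) = 1 (v(N) = (2*N)/((2*N)) = (2*N)*(1/(2*N)) = 1)
g(C) = 2 (g(C) = 7 - 5*1 = 7 - 5 = 2)
(g(207) + p)*(16136 + 33711) = (2 - 21411)*(16136 + 33711) = -21409*49847 = -1067174423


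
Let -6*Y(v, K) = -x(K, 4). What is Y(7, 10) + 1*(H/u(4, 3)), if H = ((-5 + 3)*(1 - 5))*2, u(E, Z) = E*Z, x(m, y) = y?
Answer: 2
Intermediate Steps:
Y(v, K) = ⅔ (Y(v, K) = -(-1)*4/6 = -⅙*(-4) = ⅔)
H = 16 (H = -2*(-4)*2 = 8*2 = 16)
Y(7, 10) + 1*(H/u(4, 3)) = ⅔ + 1*(16/((4*3))) = ⅔ + 1*(16/12) = ⅔ + 1*(16*(1/12)) = ⅔ + 1*(4/3) = ⅔ + 4/3 = 2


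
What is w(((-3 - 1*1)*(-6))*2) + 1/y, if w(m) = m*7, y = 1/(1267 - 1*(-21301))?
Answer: 22904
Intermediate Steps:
y = 1/22568 (y = 1/(1267 + 21301) = 1/22568 ≈ 4.4311e-5)
w(m) = 7*m
w(((-3 - 1*1)*(-6))*2) + 1/y = 7*(((-3 - 1*1)*(-6))*2) + 1/(1/22568) = 7*(((-3 - 1)*(-6))*2) + 22568 = 7*(-4*(-6)*2) + 22568 = 7*(24*2) + 22568 = 7*48 + 22568 = 336 + 22568 = 22904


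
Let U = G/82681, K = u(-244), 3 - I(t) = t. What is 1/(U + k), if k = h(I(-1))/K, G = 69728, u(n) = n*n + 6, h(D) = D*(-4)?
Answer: 2461496051/2075210840 ≈ 1.1861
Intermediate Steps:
I(t) = 3 - t
h(D) = -4*D
u(n) = 6 + n² (u(n) = n² + 6 = 6 + n²)
K = 59542 (K = 6 + (-244)² = 6 + 59536 = 59542)
k = -8/29771 (k = -4*(3 - 1*(-1))/59542 = -4*(3 + 1)*(1/59542) = -4*4*(1/59542) = -16*1/59542 = -8/29771 ≈ -0.00026872)
U = 69728/82681 ≈ 0.84334
1/(U + k) = 1/(69728/82681 - 8/29771) = 1/(2075210840/2461496051) = 2461496051/2075210840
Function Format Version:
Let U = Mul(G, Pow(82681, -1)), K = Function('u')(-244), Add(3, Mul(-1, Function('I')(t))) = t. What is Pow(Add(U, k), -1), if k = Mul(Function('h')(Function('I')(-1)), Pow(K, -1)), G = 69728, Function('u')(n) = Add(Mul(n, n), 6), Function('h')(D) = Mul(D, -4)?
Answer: Rational(2461496051, 2075210840) ≈ 1.1861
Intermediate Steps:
Function('I')(t) = Add(3, Mul(-1, t))
Function('h')(D) = Mul(-4, D)
Function('u')(n) = Add(6, Pow(n, 2)) (Function('u')(n) = Add(Pow(n, 2), 6) = Add(6, Pow(n, 2)))
K = 59542 (K = Add(6, Pow(-244, 2)) = Add(6, 59536) = 59542)
k = Rational(-8, 29771) (k = Mul(Mul(-4, Add(3, Mul(-1, -1))), Pow(59542, -1)) = Mul(Mul(-4, Add(3, 1)), Rational(1, 59542)) = Mul(Mul(-4, 4), Rational(1, 59542)) = Mul(-16, Rational(1, 59542)) = Rational(-8, 29771) ≈ -0.00026872)
U = Rational(69728, 82681) (U = Mul(69728, Pow(82681, -1)) = Mul(69728, Rational(1, 82681)) = Rational(69728, 82681) ≈ 0.84334)
Pow(Add(U, k), -1) = Pow(Add(Rational(69728, 82681), Rational(-8, 29771)), -1) = Pow(Rational(2075210840, 2461496051), -1) = Rational(2461496051, 2075210840)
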